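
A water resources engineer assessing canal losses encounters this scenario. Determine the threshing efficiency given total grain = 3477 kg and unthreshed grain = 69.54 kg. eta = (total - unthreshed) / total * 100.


eta = (total - unthreshed) / total * 100
    = (3477 - 69.54) / 3477 * 100
    = 3407.46 / 3477 * 100
    = 98%


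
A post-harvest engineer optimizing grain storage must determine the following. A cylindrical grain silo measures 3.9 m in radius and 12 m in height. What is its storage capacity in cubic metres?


V = pi * r^2 * h
  = pi * 3.9^2 * 12
  = pi * 15.21 * 12
  = 573.40 m^3


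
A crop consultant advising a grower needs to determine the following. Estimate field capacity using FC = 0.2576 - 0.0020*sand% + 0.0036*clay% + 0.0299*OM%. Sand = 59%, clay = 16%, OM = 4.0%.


FC = 0.2576 - 0.0020*59 + 0.0036*16 + 0.0299*4.0
   = 0.2576 - 0.1180 + 0.0576 + 0.1196
   = 0.3168


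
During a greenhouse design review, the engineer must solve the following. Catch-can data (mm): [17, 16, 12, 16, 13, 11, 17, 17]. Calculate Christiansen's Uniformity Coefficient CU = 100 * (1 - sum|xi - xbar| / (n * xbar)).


xbar = 119 / 8 = 14.875
sum|xi - xbar| = 17.250
CU = 100 * (1 - 17.250 / (8 * 14.875))
   = 100 * (1 - 0.1450)
   = 85.50%


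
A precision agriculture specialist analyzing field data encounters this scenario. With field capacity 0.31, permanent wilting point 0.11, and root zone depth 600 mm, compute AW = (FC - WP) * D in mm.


AW = (FC - WP) * D
   = (0.31 - 0.11) * 600
   = 0.20 * 600
   = 120 mm


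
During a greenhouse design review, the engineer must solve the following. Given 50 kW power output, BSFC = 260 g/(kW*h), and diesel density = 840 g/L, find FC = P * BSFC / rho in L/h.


FC = P * BSFC / rho_fuel
   = 50 * 260 / 840
   = 13000 / 840
   = 15.48 L/h


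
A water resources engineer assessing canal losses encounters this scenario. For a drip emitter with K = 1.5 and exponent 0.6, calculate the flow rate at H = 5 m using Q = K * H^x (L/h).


Q = K * H^x
  = 1.5 * 5^0.6
  = 1.5 * 2.6265
  = 3.94 L/h


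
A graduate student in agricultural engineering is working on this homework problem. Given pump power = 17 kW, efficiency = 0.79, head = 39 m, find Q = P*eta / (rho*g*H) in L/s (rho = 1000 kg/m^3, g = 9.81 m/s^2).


Q = (P * 1000 * eta) / (rho * g * H)
  = (17 * 1000 * 0.79) / (1000 * 9.81 * 39)
  = 13430 / 382590
  = 0.03510 m^3/s = 35.10 L/s


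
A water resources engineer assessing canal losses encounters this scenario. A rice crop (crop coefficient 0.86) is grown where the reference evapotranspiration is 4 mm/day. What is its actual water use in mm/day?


ETc = Kc * ET0
    = 0.86 * 4
    = 3.44 mm/day


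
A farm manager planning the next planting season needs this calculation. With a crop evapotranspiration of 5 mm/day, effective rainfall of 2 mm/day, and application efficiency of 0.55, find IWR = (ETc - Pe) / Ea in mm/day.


IWR = (ETc - Pe) / Ea
    = (5 - 2) / 0.55
    = 3 / 0.55
    = 5.45 mm/day


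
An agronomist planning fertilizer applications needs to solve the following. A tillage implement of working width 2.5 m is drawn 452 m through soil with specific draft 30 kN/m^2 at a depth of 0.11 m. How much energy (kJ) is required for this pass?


E = k * d * w * L
  = 30 * 0.11 * 2.5 * 452
  = 3729 kJ


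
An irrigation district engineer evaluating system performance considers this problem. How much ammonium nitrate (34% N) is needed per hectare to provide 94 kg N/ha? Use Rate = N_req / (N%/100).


Rate = N_required / (N_content / 100)
     = 94 / (34 / 100)
     = 94 / 0.34
     = 276.47 kg/ha


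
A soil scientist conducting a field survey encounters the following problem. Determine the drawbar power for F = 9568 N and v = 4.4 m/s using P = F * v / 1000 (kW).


P = F * v / 1000
  = 9568 * 4.4 / 1000
  = 42099.20 / 1000
  = 42.10 kW


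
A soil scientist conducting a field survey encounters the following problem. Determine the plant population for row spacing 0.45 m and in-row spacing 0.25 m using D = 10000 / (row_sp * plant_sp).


D = 10000 / (row_sp * plant_sp)
  = 10000 / (0.45 * 0.25)
  = 10000 / 0.1125
  = 88888.89 plants/ha


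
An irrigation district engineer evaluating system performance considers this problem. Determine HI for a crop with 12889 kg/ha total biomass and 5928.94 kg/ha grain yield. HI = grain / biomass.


HI = grain_yield / biomass
   = 5928.94 / 12889
   = 0.46


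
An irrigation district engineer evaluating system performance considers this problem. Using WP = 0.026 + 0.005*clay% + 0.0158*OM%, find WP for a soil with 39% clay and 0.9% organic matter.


WP = 0.026 + 0.005*39 + 0.0158*0.9
   = 0.026 + 0.1950 + 0.0142
   = 0.2352


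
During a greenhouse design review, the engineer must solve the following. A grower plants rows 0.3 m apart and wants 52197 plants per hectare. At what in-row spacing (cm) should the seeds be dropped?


spacing = 10000 / (row_sp * density)
        = 10000 / (0.3 * 52197)
        = 10000 / 15659.10
        = 0.63861 m = 63.86 cm


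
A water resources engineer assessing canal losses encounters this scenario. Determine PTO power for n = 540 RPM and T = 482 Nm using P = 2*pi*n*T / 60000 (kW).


P = 2*pi*n*T / 60000
  = 2*pi * 540 * 482 / 60000
  = 1635387.47 / 60000
  = 27.26 kW


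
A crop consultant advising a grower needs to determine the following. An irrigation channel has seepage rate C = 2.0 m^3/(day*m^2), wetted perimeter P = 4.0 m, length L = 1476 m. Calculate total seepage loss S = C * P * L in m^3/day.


S = C * P * L
  = 2.0 * 4.0 * 1476
  = 11808 m^3/day


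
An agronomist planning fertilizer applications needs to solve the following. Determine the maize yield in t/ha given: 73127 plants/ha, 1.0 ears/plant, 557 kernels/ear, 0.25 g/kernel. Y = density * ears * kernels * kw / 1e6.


Y = density * ears * kernels * kw
  = 73127 * 1.0 * 557 * 0.25 g/ha
  = 10182934.75 g/ha
  = 10182.93 kg/ha = 10.18 t/ha


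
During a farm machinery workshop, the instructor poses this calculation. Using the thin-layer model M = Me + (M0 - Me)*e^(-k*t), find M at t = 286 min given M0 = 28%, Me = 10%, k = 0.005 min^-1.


M = Me + (M0 - Me) * e^(-k*t)
  = 10 + (28 - 10) * e^(-0.005*286)
  = 10 + 18 * e^(-1.430)
  = 10 + 18 * 0.23931
  = 10 + 4.3076
  = 14.31%


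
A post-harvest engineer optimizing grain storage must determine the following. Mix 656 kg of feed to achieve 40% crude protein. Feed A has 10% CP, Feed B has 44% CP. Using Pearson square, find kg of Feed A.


parts_A = CP_b - target = 44 - 40 = 4
parts_B = target - CP_a = 40 - 10 = 30
total_parts = 4 + 30 = 34
Feed A = 656 * 4 / 34 = 77.18 kg
Feed B = 656 * 30 / 34 = 578.82 kg

77.18 kg


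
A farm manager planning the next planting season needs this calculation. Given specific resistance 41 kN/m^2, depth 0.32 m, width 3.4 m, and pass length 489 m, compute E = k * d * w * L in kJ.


E = k * d * w * L
  = 41 * 0.32 * 3.4 * 489
  = 21813.31 kJ


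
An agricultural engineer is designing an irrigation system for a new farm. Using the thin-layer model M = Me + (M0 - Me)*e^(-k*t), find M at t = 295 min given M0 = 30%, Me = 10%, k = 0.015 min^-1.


M = Me + (M0 - Me) * e^(-k*t)
  = 10 + (30 - 10) * e^(-0.015*295)
  = 10 + 20 * e^(-4.425)
  = 10 + 20 * 0.01197
  = 10 + 0.2395
  = 10.24%


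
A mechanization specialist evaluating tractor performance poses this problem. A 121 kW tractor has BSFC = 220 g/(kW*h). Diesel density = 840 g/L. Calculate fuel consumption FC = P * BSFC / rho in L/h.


FC = P * BSFC / rho_fuel
   = 121 * 220 / 840
   = 26620 / 840
   = 31.69 L/h


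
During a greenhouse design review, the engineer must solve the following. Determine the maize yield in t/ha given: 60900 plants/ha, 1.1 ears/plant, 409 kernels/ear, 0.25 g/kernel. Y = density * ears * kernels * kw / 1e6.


Y = density * ears * kernels * kw
  = 60900 * 1.1 * 409 * 0.25 g/ha
  = 6849727.50 g/ha
  = 6849.73 kg/ha = 6.85 t/ha


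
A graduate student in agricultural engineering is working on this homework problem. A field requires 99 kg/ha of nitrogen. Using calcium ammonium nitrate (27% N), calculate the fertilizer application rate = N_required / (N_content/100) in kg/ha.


Rate = N_required / (N_content / 100)
     = 99 / (27 / 100)
     = 99 / 0.27
     = 366.67 kg/ha


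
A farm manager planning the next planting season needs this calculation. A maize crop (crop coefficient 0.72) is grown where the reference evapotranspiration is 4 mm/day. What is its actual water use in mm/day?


ETc = Kc * ET0
    = 0.72 * 4
    = 2.88 mm/day


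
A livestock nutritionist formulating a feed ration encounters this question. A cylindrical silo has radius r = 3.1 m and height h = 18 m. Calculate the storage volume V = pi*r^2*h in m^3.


V = pi * r^2 * h
  = pi * 3.1^2 * 18
  = pi * 9.61 * 18
  = 543.43 m^3


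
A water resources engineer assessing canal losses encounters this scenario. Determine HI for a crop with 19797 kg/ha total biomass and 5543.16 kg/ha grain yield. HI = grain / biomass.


HI = grain_yield / biomass
   = 5543.16 / 19797
   = 0.28


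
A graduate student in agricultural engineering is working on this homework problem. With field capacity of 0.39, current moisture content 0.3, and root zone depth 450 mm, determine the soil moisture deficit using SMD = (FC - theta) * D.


SMD = (FC - theta) * D
    = (0.39 - 0.3) * 450
    = 0.090 * 450
    = 40.50 mm


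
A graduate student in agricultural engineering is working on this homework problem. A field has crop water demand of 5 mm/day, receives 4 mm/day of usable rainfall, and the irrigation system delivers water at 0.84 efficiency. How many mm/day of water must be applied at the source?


IWR = (ETc - Pe) / Ea
    = (5 - 4) / 0.84
    = 1 / 0.84
    = 1.19 mm/day


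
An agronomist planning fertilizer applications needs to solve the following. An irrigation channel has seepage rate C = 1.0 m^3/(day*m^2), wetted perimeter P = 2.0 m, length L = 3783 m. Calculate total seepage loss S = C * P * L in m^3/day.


S = C * P * L
  = 1.0 * 2.0 * 3783
  = 7566 m^3/day


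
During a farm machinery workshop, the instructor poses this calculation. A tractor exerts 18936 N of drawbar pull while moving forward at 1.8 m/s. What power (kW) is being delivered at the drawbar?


P = F * v / 1000
  = 18936 * 1.8 / 1000
  = 34084.80 / 1000
  = 34.08 kW


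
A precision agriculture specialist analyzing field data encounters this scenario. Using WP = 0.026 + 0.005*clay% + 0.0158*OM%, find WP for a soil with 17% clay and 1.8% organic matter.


WP = 0.026 + 0.005*17 + 0.0158*1.8
   = 0.026 + 0.0850 + 0.0284
   = 0.1394


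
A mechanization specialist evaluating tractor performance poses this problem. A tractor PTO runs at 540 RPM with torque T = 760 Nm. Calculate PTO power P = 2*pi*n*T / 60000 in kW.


P = 2*pi*n*T / 60000
  = 2*pi * 540 * 760 / 60000
  = 2578619.25 / 60000
  = 42.98 kW


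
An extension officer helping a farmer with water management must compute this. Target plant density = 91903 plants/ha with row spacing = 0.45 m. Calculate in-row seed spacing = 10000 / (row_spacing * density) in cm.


spacing = 10000 / (row_sp * density)
        = 10000 / (0.45 * 91903)
        = 10000 / 41356.35
        = 0.24180 m = 24.18 cm


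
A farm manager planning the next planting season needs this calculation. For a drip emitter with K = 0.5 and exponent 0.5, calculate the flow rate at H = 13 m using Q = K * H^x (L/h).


Q = K * H^x
  = 0.5 * 13^0.5
  = 0.5 * 3.6056
  = 1.80 L/h


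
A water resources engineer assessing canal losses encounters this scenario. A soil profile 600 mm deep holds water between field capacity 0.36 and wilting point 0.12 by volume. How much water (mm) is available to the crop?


AW = (FC - WP) * D
   = (0.36 - 0.12) * 600
   = 0.24 * 600
   = 144 mm


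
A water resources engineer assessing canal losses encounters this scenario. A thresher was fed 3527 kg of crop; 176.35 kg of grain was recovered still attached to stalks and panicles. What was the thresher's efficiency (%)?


eta = (total - unthreshed) / total * 100
    = (3527 - 176.35) / 3527 * 100
    = 3350.65 / 3527 * 100
    = 95%


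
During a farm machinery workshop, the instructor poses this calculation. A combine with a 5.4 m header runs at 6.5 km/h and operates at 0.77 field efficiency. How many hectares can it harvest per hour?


C = w * v * eta_f / 10
  = 5.4 * 6.5 * 0.77 / 10
  = 27.03 / 10
  = 2.70 ha/h


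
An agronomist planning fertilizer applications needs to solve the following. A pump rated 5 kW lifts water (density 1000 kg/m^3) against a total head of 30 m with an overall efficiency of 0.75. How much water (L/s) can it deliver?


Q = (P * 1000 * eta) / (rho * g * H)
  = (5 * 1000 * 0.75) / (1000 * 9.81 * 30)
  = 3750 / 294300
  = 0.01274 m^3/s = 12.74 L/s


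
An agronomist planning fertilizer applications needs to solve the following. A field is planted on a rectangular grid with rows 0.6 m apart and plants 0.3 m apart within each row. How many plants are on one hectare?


D = 10000 / (row_sp * plant_sp)
  = 10000 / (0.6 * 0.3)
  = 10000 / 0.1800
  = 55555.56 plants/ha


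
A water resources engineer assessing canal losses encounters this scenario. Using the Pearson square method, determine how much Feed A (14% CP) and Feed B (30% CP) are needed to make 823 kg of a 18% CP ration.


parts_A = CP_b - target = 30 - 18 = 12
parts_B = target - CP_a = 18 - 14 = 4
total_parts = 12 + 4 = 16
Feed A = 823 * 12 / 16 = 617.25 kg
Feed B = 823 * 4 / 16 = 205.75 kg

617.25 kg


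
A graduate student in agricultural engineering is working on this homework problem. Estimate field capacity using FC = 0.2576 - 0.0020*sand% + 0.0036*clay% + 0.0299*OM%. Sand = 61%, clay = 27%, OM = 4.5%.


FC = 0.2576 - 0.0020*61 + 0.0036*27 + 0.0299*4.5
   = 0.2576 - 0.1220 + 0.0972 + 0.1346
   = 0.3674


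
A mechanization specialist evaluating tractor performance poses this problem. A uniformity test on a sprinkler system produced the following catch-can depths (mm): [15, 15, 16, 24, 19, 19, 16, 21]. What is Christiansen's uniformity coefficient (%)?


xbar = 145 / 8 = 18.125
sum|xi - xbar| = 21
CU = 100 * (1 - 21 / (8 * 18.125))
   = 100 * (1 - 0.1448)
   = 85.52%


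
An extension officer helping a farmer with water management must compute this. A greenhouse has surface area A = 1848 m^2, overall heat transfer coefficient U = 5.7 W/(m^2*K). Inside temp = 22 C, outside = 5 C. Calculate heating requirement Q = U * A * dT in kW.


dT = 22 - (5) = 17 K
Q = U * A * dT
  = 5.7 * 1848 * 17
  = 179071.20 W = 179.07 kW


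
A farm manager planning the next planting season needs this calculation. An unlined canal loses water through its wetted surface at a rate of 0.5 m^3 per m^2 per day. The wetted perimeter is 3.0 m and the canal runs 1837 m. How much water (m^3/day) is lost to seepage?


S = C * P * L
  = 0.5 * 3.0 * 1837
  = 2755.50 m^3/day


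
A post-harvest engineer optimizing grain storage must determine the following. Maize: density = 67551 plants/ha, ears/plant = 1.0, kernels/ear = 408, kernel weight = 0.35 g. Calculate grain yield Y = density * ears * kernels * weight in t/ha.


Y = density * ears * kernels * kw
  = 67551 * 1.0 * 408 * 0.35 g/ha
  = 9646282.80 g/ha
  = 9646.28 kg/ha = 9.65 t/ha


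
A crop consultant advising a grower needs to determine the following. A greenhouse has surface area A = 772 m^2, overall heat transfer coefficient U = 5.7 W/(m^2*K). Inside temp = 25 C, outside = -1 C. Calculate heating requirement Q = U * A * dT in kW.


dT = 25 - (-1) = 26 K
Q = U * A * dT
  = 5.7 * 772 * 26
  = 114410.40 W = 114.41 kW


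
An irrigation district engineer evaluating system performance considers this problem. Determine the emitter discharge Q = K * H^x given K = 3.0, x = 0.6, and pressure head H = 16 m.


Q = K * H^x
  = 3.0 * 16^0.6
  = 3.0 * 5.2780
  = 15.83 L/h


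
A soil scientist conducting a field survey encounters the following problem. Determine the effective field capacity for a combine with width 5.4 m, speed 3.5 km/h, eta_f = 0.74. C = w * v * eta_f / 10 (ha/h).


C = w * v * eta_f / 10
  = 5.4 * 3.5 * 0.74 / 10
  = 13.99 / 10
  = 1.40 ha/h


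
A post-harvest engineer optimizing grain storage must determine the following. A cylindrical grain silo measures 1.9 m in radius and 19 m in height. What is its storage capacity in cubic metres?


V = pi * r^2 * h
  = pi * 1.9^2 * 19
  = pi * 3.61 * 19
  = 215.48 m^3


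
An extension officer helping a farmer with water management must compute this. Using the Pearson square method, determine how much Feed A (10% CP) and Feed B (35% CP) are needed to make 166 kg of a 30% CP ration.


parts_A = CP_b - target = 35 - 30 = 5
parts_B = target - CP_a = 30 - 10 = 20
total_parts = 5 + 20 = 25
Feed A = 166 * 5 / 25 = 33.20 kg
Feed B = 166 * 20 / 25 = 132.80 kg

33.20 kg


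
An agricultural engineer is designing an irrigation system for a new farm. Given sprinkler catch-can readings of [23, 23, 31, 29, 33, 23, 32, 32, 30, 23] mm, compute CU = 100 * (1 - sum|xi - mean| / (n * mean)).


xbar = 279 / 10 = 27.900
sum|xi - xbar| = 39.200
CU = 100 * (1 - 39.200 / (10 * 27.900))
   = 100 * (1 - 0.1405)
   = 85.95%


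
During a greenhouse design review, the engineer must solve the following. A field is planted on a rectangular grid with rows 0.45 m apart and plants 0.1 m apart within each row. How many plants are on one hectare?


D = 10000 / (row_sp * plant_sp)
  = 10000 / (0.45 * 0.1)
  = 10000 / 0.0450
  = 222222.22 plants/ha


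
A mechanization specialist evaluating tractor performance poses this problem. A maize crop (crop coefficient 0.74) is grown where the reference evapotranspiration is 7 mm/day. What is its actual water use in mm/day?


ETc = Kc * ET0
    = 0.74 * 7
    = 5.18 mm/day


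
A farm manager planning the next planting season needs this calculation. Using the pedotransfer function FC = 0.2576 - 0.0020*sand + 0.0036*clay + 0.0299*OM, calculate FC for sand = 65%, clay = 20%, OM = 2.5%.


FC = 0.2576 - 0.0020*65 + 0.0036*20 + 0.0299*2.5
   = 0.2576 - 0.1300 + 0.0720 + 0.0748
   = 0.2744


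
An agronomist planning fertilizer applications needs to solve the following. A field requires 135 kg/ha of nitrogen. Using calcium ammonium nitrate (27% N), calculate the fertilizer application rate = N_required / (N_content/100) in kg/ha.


Rate = N_required / (N_content / 100)
     = 135 / (27 / 100)
     = 135 / 0.27
     = 500 kg/ha


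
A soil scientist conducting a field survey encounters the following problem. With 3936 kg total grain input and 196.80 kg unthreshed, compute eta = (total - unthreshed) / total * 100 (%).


eta = (total - unthreshed) / total * 100
    = (3936 - 196.80) / 3936 * 100
    = 3739.20 / 3936 * 100
    = 95%


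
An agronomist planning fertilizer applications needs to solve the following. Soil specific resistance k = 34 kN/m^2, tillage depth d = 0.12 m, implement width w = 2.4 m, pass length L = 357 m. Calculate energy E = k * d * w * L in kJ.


E = k * d * w * L
  = 34 * 0.12 * 2.4 * 357
  = 3495.74 kJ


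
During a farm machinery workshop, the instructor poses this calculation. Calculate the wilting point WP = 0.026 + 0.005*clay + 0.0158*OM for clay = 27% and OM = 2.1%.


WP = 0.026 + 0.005*27 + 0.0158*2.1
   = 0.026 + 0.1350 + 0.0332
   = 0.1942


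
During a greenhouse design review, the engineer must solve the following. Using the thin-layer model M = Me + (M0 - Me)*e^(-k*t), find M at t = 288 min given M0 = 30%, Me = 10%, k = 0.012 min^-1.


M = Me + (M0 - Me) * e^(-k*t)
  = 10 + (30 - 10) * e^(-0.012*288)
  = 10 + 20 * e^(-3.456)
  = 10 + 20 * 0.03156
  = 10 + 0.6311
  = 10.63%


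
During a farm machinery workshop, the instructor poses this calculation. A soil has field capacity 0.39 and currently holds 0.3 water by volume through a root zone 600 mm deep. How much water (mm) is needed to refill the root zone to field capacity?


SMD = (FC - theta) * D
    = (0.39 - 0.3) * 600
    = 0.090 * 600
    = 54 mm


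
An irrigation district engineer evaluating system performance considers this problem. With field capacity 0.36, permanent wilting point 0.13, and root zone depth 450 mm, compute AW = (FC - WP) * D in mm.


AW = (FC - WP) * D
   = (0.36 - 0.13) * 450
   = 0.23 * 450
   = 103.50 mm


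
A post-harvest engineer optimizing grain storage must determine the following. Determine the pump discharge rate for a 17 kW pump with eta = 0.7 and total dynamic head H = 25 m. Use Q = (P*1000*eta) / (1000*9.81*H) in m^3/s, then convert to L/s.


Q = (P * 1000 * eta) / (rho * g * H)
  = (17 * 1000 * 0.7) / (1000 * 9.81 * 25)
  = 11900 / 245250
  = 0.04852 m^3/s = 48.52 L/s


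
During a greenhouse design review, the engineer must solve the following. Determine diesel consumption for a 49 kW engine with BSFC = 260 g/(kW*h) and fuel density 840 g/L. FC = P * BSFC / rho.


FC = P * BSFC / rho_fuel
   = 49 * 260 / 840
   = 12740 / 840
   = 15.17 L/h


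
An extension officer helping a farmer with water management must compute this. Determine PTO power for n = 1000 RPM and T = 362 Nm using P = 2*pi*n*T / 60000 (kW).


P = 2*pi*n*T / 60000
  = 2*pi * 1000 * 362 / 60000
  = 2274513.08 / 60000
  = 37.91 kW


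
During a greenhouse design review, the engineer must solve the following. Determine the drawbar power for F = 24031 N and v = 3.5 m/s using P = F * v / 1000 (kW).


P = F * v / 1000
  = 24031 * 3.5 / 1000
  = 84108.50 / 1000
  = 84.11 kW


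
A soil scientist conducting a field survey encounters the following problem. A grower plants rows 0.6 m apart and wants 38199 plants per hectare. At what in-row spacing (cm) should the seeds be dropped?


spacing = 10000 / (row_sp * density)
        = 10000 / (0.6 * 38199)
        = 10000 / 22919.40
        = 0.43631 m = 43.63 cm


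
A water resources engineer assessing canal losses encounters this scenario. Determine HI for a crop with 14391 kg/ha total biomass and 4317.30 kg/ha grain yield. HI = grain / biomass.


HI = grain_yield / biomass
   = 4317.30 / 14391
   = 0.30


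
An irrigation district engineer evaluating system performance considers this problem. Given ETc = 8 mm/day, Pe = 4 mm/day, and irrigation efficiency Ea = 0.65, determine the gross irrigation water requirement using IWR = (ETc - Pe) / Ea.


IWR = (ETc - Pe) / Ea
    = (8 - 4) / 0.65
    = 4 / 0.65
    = 6.15 mm/day


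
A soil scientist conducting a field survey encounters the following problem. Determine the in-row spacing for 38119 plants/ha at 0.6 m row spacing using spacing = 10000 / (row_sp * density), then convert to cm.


spacing = 10000 / (row_sp * density)
        = 10000 / (0.6 * 38119)
        = 10000 / 22871.40
        = 0.43723 m = 43.72 cm


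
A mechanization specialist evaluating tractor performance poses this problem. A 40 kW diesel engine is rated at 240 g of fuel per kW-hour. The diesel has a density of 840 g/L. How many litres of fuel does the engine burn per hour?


FC = P * BSFC / rho_fuel
   = 40 * 240 / 840
   = 9600 / 840
   = 11.43 L/h


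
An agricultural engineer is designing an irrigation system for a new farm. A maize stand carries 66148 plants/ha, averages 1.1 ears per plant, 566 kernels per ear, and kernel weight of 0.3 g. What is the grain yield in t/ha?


Y = density * ears * kernels * kw
  = 66148 * 1.1 * 566 * 0.3 g/ha
  = 12355123.44 g/ha
  = 12355.12 kg/ha = 12.36 t/ha


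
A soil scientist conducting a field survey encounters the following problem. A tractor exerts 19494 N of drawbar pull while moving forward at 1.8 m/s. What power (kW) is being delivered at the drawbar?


P = F * v / 1000
  = 19494 * 1.8 / 1000
  = 35089.20 / 1000
  = 35.09 kW


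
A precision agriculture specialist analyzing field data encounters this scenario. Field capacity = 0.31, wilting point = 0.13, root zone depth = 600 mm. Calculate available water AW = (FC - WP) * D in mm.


AW = (FC - WP) * D
   = (0.31 - 0.13) * 600
   = 0.18 * 600
   = 108 mm


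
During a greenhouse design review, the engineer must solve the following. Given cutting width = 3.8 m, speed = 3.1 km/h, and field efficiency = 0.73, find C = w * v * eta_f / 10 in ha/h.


C = w * v * eta_f / 10
  = 3.8 * 3.1 * 0.73 / 10
  = 8.60 / 10
  = 0.86 ha/h


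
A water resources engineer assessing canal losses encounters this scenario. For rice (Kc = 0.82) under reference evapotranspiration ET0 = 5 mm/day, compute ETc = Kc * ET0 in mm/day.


ETc = Kc * ET0
    = 0.82 * 5
    = 4.10 mm/day


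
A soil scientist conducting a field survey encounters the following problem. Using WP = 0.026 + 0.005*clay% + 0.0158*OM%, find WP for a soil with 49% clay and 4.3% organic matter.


WP = 0.026 + 0.005*49 + 0.0158*4.3
   = 0.026 + 0.2450 + 0.0679
   = 0.3389


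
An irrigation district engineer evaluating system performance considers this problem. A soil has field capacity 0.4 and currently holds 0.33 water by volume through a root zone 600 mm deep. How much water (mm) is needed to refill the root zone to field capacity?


SMD = (FC - theta) * D
    = (0.4 - 0.33) * 600
    = 0.070 * 600
    = 42 mm


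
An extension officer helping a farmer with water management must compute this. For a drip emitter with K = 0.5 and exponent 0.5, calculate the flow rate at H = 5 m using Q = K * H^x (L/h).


Q = K * H^x
  = 0.5 * 5^0.5
  = 0.5 * 2.2361
  = 1.12 L/h


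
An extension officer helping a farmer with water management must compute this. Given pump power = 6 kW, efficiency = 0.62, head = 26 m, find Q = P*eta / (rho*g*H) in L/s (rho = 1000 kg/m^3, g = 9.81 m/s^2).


Q = (P * 1000 * eta) / (rho * g * H)
  = (6 * 1000 * 0.62) / (1000 * 9.81 * 26)
  = 3720 / 255060
  = 0.01458 m^3/s = 14.58 L/s


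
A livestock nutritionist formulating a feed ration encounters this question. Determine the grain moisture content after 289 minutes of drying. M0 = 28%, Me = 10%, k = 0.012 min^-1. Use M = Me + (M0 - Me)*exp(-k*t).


M = Me + (M0 - Me) * e^(-k*t)
  = 10 + (28 - 10) * e^(-0.012*289)
  = 10 + 18 * e^(-3.468)
  = 10 + 18 * 0.03118
  = 10 + 0.5612
  = 10.56%


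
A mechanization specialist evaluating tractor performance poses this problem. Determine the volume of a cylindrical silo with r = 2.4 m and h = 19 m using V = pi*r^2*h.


V = pi * r^2 * h
  = pi * 2.4^2 * 19
  = pi * 5.76 * 19
  = 343.82 m^3


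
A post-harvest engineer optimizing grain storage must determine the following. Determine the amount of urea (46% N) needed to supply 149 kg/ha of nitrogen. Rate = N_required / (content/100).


Rate = N_required / (N_content / 100)
     = 149 / (46 / 100)
     = 149 / 0.46
     = 323.91 kg/ha


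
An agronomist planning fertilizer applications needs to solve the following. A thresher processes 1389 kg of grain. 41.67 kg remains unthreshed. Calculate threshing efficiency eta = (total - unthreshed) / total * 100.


eta = (total - unthreshed) / total * 100
    = (1389 - 41.67) / 1389 * 100
    = 1347.33 / 1389 * 100
    = 97%


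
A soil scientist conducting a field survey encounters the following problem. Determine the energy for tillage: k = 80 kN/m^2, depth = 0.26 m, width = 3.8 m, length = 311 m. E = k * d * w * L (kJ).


E = k * d * w * L
  = 80 * 0.26 * 3.8 * 311
  = 24581.44 kJ


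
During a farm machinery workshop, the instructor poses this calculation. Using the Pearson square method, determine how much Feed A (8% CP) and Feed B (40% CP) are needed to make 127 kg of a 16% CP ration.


parts_A = CP_b - target = 40 - 16 = 24
parts_B = target - CP_a = 16 - 8 = 8
total_parts = 24 + 8 = 32
Feed A = 127 * 24 / 32 = 95.25 kg
Feed B = 127 * 8 / 32 = 31.75 kg

95.25 kg


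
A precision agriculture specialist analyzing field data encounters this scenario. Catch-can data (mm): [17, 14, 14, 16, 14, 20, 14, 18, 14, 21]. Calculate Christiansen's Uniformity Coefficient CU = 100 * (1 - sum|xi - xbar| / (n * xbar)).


xbar = 162 / 10 = 16.200
sum|xi - xbar| = 22.400
CU = 100 * (1 - 22.400 / (10 * 16.200))
   = 100 * (1 - 0.1383)
   = 86.17%


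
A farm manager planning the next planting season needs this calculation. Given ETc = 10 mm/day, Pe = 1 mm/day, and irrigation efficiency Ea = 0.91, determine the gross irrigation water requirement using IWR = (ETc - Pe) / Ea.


IWR = (ETc - Pe) / Ea
    = (10 - 1) / 0.91
    = 9 / 0.91
    = 9.89 mm/day


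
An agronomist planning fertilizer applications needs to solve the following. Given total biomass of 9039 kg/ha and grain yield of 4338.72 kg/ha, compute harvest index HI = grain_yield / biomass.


HI = grain_yield / biomass
   = 4338.72 / 9039
   = 0.48


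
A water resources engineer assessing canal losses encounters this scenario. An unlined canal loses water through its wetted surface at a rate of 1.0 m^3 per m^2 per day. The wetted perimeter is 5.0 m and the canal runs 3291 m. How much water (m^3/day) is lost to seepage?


S = C * P * L
  = 1.0 * 5.0 * 3291
  = 16455 m^3/day


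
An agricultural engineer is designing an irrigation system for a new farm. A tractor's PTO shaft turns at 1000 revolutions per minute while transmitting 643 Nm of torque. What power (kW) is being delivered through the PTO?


P = 2*pi*n*T / 60000
  = 2*pi * 1000 * 643 / 60000
  = 4040088.15 / 60000
  = 67.33 kW


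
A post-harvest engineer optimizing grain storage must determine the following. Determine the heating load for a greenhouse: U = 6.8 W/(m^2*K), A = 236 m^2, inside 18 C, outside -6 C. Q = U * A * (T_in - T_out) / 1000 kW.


dT = 18 - (-6) = 24 K
Q = U * A * dT
  = 6.8 * 236 * 24
  = 38515.20 W = 38.52 kW


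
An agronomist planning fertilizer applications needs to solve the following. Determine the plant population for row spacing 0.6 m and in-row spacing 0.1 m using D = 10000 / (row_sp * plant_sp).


D = 10000 / (row_sp * plant_sp)
  = 10000 / (0.6 * 0.1)
  = 10000 / 0.0600
  = 166666.67 plants/ha


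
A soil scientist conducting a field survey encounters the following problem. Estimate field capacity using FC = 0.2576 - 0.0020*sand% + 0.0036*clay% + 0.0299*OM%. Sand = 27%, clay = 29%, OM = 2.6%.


FC = 0.2576 - 0.0020*27 + 0.0036*29 + 0.0299*2.6
   = 0.2576 - 0.0540 + 0.1044 + 0.0777
   = 0.3857


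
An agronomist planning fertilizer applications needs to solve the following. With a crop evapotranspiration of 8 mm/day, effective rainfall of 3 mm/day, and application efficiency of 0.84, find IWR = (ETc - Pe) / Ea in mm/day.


IWR = (ETc - Pe) / Ea
    = (8 - 3) / 0.84
    = 5 / 0.84
    = 5.95 mm/day


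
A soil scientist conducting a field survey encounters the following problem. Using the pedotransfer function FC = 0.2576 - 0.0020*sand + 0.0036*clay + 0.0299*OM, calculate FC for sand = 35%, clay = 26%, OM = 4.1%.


FC = 0.2576 - 0.0020*35 + 0.0036*26 + 0.0299*4.1
   = 0.2576 - 0.0700 + 0.0936 + 0.1226
   = 0.4038


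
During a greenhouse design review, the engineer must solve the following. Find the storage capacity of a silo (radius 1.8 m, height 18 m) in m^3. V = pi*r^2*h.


V = pi * r^2 * h
  = pi * 1.8^2 * 18
  = pi * 3.24 * 18
  = 183.22 m^3


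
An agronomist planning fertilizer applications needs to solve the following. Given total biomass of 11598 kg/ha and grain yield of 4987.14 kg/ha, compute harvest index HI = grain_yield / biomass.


HI = grain_yield / biomass
   = 4987.14 / 11598
   = 0.43


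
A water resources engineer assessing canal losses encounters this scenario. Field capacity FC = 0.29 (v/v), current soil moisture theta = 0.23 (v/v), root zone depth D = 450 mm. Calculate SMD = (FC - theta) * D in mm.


SMD = (FC - theta) * D
    = (0.29 - 0.23) * 450
    = 0.060 * 450
    = 27 mm


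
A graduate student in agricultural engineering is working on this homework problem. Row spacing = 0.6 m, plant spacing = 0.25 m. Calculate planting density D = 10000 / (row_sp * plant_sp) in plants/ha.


D = 10000 / (row_sp * plant_sp)
  = 10000 / (0.6 * 0.25)
  = 10000 / 0.1500
  = 66666.67 plants/ha


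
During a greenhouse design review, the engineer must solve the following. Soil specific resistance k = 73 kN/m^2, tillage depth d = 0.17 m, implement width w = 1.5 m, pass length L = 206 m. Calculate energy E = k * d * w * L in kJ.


E = k * d * w * L
  = 73 * 0.17 * 1.5 * 206
  = 3834.69 kJ


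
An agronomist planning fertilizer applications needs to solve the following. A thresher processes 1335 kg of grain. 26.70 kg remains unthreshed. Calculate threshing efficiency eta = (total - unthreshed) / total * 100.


eta = (total - unthreshed) / total * 100
    = (1335 - 26.70) / 1335 * 100
    = 1308.30 / 1335 * 100
    = 98%


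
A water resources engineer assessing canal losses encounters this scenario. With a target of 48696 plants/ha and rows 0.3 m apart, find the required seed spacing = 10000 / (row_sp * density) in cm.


spacing = 10000 / (row_sp * density)
        = 10000 / (0.3 * 48696)
        = 10000 / 14608.80
        = 0.68452 m = 68.45 cm


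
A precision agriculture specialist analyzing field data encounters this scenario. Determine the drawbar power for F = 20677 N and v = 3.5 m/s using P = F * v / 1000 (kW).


P = F * v / 1000
  = 20677 * 3.5 / 1000
  = 72369.50 / 1000
  = 72.37 kW


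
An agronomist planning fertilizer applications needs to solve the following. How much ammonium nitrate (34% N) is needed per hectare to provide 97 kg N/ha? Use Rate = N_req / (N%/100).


Rate = N_required / (N_content / 100)
     = 97 / (34 / 100)
     = 97 / 0.34
     = 285.29 kg/ha


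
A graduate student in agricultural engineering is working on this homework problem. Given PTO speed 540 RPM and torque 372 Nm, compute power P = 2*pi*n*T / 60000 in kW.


P = 2*pi*n*T / 60000
  = 2*pi * 540 * 372 / 60000
  = 1262166.26 / 60000
  = 21.04 kW


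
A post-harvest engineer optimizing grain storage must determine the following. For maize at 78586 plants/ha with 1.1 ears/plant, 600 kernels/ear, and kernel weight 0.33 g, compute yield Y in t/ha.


Y = density * ears * kernels * kw
  = 78586 * 1.1 * 600 * 0.33 g/ha
  = 17116030.80 g/ha
  = 17116.03 kg/ha = 17.12 t/ha


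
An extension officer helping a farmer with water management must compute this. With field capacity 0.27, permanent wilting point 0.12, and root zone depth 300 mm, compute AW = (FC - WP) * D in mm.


AW = (FC - WP) * D
   = (0.27 - 0.12) * 300
   = 0.15 * 300
   = 45 mm


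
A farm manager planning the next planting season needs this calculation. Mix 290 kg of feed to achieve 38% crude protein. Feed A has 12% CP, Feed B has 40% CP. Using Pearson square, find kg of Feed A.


parts_A = CP_b - target = 40 - 38 = 2
parts_B = target - CP_a = 38 - 12 = 26
total_parts = 2 + 26 = 28
Feed A = 290 * 2 / 28 = 20.71 kg
Feed B = 290 * 26 / 28 = 269.29 kg

20.71 kg


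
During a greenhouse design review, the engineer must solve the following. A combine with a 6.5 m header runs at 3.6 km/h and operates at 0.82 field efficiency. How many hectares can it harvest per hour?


C = w * v * eta_f / 10
  = 6.5 * 3.6 * 0.82 / 10
  = 19.19 / 10
  = 1.92 ha/h


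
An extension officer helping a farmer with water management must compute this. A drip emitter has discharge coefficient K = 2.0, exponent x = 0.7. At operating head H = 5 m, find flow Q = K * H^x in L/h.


Q = K * H^x
  = 2.0 * 5^0.7
  = 2.0 * 3.0852
  = 6.17 L/h


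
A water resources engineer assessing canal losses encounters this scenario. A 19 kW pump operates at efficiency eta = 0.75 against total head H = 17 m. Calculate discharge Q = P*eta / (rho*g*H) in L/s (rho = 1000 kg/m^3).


Q = (P * 1000 * eta) / (rho * g * H)
  = (19 * 1000 * 0.75) / (1000 * 9.81 * 17)
  = 14250 / 166770
  = 0.08545 m^3/s = 85.45 L/s


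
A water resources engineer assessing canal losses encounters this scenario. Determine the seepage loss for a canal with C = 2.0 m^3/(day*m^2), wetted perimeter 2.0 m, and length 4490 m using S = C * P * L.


S = C * P * L
  = 2.0 * 2.0 * 4490
  = 17960 m^3/day


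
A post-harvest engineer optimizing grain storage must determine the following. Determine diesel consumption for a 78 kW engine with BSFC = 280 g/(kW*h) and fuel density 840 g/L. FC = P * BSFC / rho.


FC = P * BSFC / rho_fuel
   = 78 * 280 / 840
   = 21840 / 840
   = 26 L/h


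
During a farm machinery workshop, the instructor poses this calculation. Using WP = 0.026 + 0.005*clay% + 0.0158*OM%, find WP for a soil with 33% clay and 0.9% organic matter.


WP = 0.026 + 0.005*33 + 0.0158*0.9
   = 0.026 + 0.1650 + 0.0142
   = 0.2052


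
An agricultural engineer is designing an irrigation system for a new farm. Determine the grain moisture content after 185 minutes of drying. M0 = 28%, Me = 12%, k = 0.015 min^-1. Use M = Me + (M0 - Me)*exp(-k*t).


M = Me + (M0 - Me) * e^(-k*t)
  = 12 + (28 - 12) * e^(-0.015*185)
  = 12 + 16 * e^(-2.775)
  = 12 + 16 * 0.06235
  = 12 + 0.9976
  = 13.00%


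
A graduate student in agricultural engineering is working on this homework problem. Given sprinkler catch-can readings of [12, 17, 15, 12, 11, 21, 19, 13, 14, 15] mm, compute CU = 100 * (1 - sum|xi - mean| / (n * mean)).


xbar = 149 / 10 = 14.900
sum|xi - xbar| = 25
CU = 100 * (1 - 25 / (10 * 14.900))
   = 100 * (1 - 0.1678)
   = 83.22%


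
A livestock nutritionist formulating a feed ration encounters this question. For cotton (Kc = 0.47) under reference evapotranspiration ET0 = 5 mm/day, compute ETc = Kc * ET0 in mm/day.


ETc = Kc * ET0
    = 0.47 * 5
    = 2.35 mm/day


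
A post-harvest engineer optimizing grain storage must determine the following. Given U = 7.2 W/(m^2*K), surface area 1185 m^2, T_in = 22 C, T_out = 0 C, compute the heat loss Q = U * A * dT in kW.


dT = 22 - (0) = 22 K
Q = U * A * dT
  = 7.2 * 1185 * 22
  = 187704 W = 187.70 kW


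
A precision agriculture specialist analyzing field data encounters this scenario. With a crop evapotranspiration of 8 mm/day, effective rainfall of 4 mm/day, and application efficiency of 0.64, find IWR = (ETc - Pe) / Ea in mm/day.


IWR = (ETc - Pe) / Ea
    = (8 - 4) / 0.64
    = 4 / 0.64
    = 6.25 mm/day


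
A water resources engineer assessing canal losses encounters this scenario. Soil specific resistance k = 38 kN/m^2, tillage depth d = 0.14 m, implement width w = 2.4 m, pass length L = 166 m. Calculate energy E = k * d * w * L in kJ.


E = k * d * w * L
  = 38 * 0.14 * 2.4 * 166
  = 2119.49 kJ


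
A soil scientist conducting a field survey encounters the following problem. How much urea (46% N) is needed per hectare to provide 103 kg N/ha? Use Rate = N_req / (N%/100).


Rate = N_required / (N_content / 100)
     = 103 / (46 / 100)
     = 103 / 0.46
     = 223.91 kg/ha


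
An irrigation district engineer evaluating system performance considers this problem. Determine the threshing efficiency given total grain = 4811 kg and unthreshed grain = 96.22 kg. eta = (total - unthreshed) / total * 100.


eta = (total - unthreshed) / total * 100
    = (4811 - 96.22) / 4811 * 100
    = 4714.78 / 4811 * 100
    = 98%


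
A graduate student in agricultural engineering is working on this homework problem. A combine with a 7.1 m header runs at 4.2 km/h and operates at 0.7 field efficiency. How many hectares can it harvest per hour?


C = w * v * eta_f / 10
  = 7.1 * 4.2 * 0.7 / 10
  = 20.87 / 10
  = 2.09 ha/h


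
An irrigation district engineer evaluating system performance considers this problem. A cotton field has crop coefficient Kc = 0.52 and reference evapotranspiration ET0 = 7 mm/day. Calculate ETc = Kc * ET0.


ETc = Kc * ET0
    = 0.52 * 7
    = 3.64 mm/day


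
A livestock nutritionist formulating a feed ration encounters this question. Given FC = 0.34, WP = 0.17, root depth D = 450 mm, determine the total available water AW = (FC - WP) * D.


AW = (FC - WP) * D
   = (0.34 - 0.17) * 450
   = 0.17 * 450
   = 76.50 mm
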